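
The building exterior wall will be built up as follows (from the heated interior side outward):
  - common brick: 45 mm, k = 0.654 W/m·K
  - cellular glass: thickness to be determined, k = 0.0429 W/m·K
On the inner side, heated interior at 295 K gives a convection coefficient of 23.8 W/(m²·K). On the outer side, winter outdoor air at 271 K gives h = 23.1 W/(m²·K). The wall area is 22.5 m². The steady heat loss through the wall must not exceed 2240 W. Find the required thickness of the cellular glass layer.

L ≈ 3.73 mm

Using the resistance-network approach (series):
R_inner film = 1/(h_i·A) = 1/(23.8×22.5) = 0.001867 K/W
R_common brick = L/(kA) = 0.045/(0.654×22.5) = 0.003058 K/W
R_outer film = 1/(h_o·A) = 1/(23.1×22.5) = 0.001924 K/W
Sum of the known resistances R_other = 0.00685 K/W
Required total resistance R_tot = ΔT/Q_allow = 24/2240 = 0.01071 K/W
R_cellular glass = R_tot − R_other = 0.003865 K/W
L = R·k·A = 0.003865×0.0429×22.5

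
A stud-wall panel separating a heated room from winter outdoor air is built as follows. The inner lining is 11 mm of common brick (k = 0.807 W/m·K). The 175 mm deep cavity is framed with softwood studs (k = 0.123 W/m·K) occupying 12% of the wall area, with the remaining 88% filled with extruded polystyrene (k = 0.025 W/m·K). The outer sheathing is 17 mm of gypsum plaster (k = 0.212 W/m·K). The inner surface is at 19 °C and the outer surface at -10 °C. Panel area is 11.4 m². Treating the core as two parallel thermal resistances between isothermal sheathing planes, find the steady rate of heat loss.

Q ≈ 68.1 W

Sheathing layers in series; stud and cavity paths in parallel between them.
R_inner = 0.011/(0.807×11.4) = 0.001196 K/W
R_stud  = 0.175/(0.123×0.12×11.4) = 1.04 K/W
R_cav   = 0.175/(0.025×0.88×11.4) = 0.6978 K/W
1/R_core = 1/R_stud + 1/R_cav → R_core = 0.4176 K/W
R_outer = 0.017/(0.212×11.4) = 0.007034 K/W
R_total = 0.4258 K/W
Q = ΔT/R_total = 29/0.4258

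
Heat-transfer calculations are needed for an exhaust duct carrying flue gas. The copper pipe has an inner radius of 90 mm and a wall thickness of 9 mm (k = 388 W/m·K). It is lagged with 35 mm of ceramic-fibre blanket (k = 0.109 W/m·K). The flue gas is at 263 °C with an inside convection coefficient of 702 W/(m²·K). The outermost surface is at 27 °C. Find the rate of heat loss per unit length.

Radial resistances (cylindrical: R_cond = ln(r_o/r_i)/(2πkL), R_conv = 1/(h·2πrL)):
R_inner film = 1/(h_i·2πr₁L) = 1/(702×2π×0.09×1) = 0.002519 K/W
R_copper pipe wall = ln(99/90)/(2π×388×1) = 3.91×10^-5 K/W
R_ceramic-fibre blanket = ln(134/99)/(2π×0.109×1) = 0.442 K/W
R_total = 0.4446 K/W
Q = ΔT/R_total = 236/0.4446

q′ ≈ 531 W/m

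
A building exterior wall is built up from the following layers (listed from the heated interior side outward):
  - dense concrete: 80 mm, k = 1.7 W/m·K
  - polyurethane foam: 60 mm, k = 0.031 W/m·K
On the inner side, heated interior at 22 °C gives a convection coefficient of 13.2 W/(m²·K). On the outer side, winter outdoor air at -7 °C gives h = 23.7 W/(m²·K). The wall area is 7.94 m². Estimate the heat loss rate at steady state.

Thermal resistances in series:
R_inner film = 1/(h_i·A) = 1/(13.2×7.94) = 0.009541 K/W
R_dense concrete = L/(kA) = 0.08/(1.7×7.94) = 0.005927 K/W
R_polyurethane foam = L/(kA) = 0.06/(0.031×7.94) = 0.2438 K/W
R_outer film = 1/(h_o·A) = 1/(23.7×7.94) = 0.005314 K/W
R_total = 0.2645 K/W
Q = ΔT / R_total = 29 / 0.2645

Q ≈ 110 W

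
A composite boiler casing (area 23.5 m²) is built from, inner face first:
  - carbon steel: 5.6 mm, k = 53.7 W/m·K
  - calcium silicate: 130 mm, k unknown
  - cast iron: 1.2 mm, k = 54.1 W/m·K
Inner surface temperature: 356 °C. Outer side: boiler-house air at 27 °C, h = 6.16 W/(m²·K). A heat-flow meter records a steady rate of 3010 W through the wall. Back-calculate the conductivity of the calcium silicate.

k ≈ 0.054 W/(m·K)

Thermal resistances in series:
R_carbon steel = L/(kA) = 0.0056/(53.7×23.5) = 4.438×10^-6 K/W
R_cast iron = L/(kA) = 0.0012/(54.1×23.5) = 9.439×10^-7 K/W
R_outer film = 1/(h_o·A) = 1/(6.16×23.5) = 0.006908 K/W
Sum of known resistances R_other = 0.006913 K/W
Total R = ΔT/Q = 329/3010 = 0.1093 K/W
R_calcium silicate = R_total − R_other = 0.1024 K/W
k = L/(R·A) = 0.13/(0.1024×23.5)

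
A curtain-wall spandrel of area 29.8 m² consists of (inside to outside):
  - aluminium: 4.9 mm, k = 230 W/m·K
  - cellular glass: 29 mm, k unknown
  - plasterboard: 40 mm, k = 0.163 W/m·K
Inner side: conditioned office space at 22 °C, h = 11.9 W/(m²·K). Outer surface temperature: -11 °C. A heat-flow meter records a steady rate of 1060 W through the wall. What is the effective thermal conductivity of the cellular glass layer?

Using the resistance-network approach (series):
R_inner film = 1/(h_i·A) = 1/(11.9×29.8) = 0.00282 K/W
R_aluminium = L/(kA) = 0.0049/(230×29.8) = 7.149×10^-7 K/W
R_plasterboard = L/(kA) = 0.04/(0.163×29.8) = 0.008235 K/W
Sum of known resistances R_other = 0.01106 K/W
Total R = ΔT/Q = 33/1060 = 0.03113 K/W
R_cellular glass = R_total − R_other = 0.02008 K/W
k = L/(R·A) = 0.029/(0.02008×29.8)

k ≈ 0.0485 W/(m·K)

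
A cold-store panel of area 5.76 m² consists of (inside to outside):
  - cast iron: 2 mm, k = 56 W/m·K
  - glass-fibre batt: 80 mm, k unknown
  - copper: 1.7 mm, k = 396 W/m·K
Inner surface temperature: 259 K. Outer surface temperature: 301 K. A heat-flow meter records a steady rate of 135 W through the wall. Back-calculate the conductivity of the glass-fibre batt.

k ≈ 0.0446 W/(m·K)

Series thermal resistances:
R_cast iron = L/(kA) = 0.002/(56×5.76) = 6.2×10^-6 K/W
R_copper = L/(kA) = 0.0017/(396×5.76) = 7.453×10^-7 K/W
Sum of known resistances R_other = 6.946×10^-6 K/W
Total R = ΔT/Q = 42/135 = 0.3111 K/W
R_glass-fibre batt = R_total − R_other = 0.3111 K/W
k = L/(R·A) = 0.08/(0.3111×5.76)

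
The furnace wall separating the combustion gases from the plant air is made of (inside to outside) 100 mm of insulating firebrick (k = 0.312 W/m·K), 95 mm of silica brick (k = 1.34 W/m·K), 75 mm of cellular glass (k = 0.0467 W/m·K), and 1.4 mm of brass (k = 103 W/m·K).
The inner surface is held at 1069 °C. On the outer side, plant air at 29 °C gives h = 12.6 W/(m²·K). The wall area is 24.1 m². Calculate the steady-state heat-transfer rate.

Thermal resistances in series:
R_insulating firebrick = L/(kA) = 0.1/(0.312×24.1) = 0.0133 K/W
R_silica brick = L/(kA) = 0.095/(1.34×24.1) = 0.002942 K/W
R_cellular glass = L/(kA) = 0.075/(0.0467×24.1) = 0.06664 K/W
R_brass = L/(kA) = 0.0014/(103×24.1) = 5.64×10^-7 K/W
R_outer film = 1/(h_o·A) = 1/(12.6×24.1) = 0.003293 K/W
R_total = 0.08617 K/W
Q = ΔT / R_total = 1040 / 0.08617

Q ≈ 12100 W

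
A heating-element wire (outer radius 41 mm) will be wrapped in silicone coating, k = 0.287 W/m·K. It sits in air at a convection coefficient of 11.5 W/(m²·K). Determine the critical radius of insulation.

r_cr ≈ 25 mm

For a cylinder r_cr = k/h = 0.287/11.5
r_cr = 25 mm; since the bare radius (41 mm) is above r_cr, any added insulation will reduce heat loss.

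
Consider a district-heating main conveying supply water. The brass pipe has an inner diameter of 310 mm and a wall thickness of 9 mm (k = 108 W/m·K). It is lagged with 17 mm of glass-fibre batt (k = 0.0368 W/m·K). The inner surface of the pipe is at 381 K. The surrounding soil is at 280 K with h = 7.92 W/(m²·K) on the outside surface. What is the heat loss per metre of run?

For a radial system each layer contributes R = ln(r_out/r_in)/(2πkL); films add R = 1/(hA).
R_brass pipe wall = ln(164/155)/(2π×108×1) = 8.318×10^-5 K/W
R_glass-fibre batt = ln(181/164)/(2π×0.0368×1) = 0.4266 K/W
R_outer film = 1/(h_o·2πr_oL) = 1/(7.92×2π×0.181×1) = 0.111 K/W
R_total = 0.5377 K/W
Q = ΔT/R_total = 101/0.5377

q′ ≈ 188 W/m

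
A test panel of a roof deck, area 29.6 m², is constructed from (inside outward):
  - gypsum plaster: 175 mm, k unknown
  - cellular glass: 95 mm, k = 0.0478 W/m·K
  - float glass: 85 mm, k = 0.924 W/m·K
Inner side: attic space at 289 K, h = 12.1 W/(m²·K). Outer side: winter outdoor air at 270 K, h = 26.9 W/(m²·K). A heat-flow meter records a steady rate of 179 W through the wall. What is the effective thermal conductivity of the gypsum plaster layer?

Thermal resistances in series:
R_inner film = 1/(h_i·A) = 1/(12.1×29.6) = 0.002792 K/W
R_cellular glass = L/(kA) = 0.095/(0.0478×29.6) = 0.06714 K/W
R_float glass = L/(kA) = 0.085/(0.924×29.6) = 0.003108 K/W
R_outer film = 1/(h_o·A) = 1/(26.9×29.6) = 0.001256 K/W
Sum of known resistances R_other = 0.0743 K/W
Total R = ΔT/Q = 19/179 = 0.1061 K/W
R_gypsum plaster = R_total − R_other = 0.03185 K/W
k = L/(R·A) = 0.175/(0.03185×29.6)

k ≈ 0.186 W/(m·K)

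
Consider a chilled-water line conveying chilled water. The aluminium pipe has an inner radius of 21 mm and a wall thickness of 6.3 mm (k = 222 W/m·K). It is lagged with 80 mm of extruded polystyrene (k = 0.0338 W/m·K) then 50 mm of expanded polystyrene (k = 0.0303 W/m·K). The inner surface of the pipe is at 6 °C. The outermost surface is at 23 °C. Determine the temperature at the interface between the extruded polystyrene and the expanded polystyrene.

T ≈ 19 °C

Treating each annulus and film as a series resistance:
R_aluminium pipe wall = ln(27.3/21)/(2π×222×1) = 1.881×10^-4 K/W
R_extruded polystyrene = ln(107.3/27.3)/(2π×0.0338×1) = 6.445 K/W
R_expanded polystyrene = ln(157.3/107.3)/(2π×0.0303×1) = 2.009 K/W
R_total = 8.454 K/W
Q = ΔT/R_total = 17/8.454
Q = 2.01 W/m
T_interface = T_inner + Q·ΣR(inner→interface) = 6 + 2.01×6.445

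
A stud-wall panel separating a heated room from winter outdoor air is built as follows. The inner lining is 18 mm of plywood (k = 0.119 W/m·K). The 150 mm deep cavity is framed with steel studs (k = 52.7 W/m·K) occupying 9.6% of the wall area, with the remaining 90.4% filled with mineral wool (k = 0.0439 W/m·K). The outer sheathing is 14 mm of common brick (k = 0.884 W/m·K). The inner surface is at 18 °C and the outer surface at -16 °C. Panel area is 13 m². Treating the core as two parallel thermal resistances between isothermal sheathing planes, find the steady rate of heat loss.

Q ≈ 2250 W

Sheathing layers in series; stud and cavity paths in parallel between them.
R_inner = 0.018/(0.119×13) = 0.01164 K/W
R_stud  = 0.15/(52.7×0.096×13) = 0.002281 K/W
R_cav   = 0.15/(0.0439×0.904×13) = 0.2907 K/W
1/R_core = 1/R_stud + 1/R_cav → R_core = 0.002263 K/W
R_outer = 0.014/(0.884×13) = 0.001218 K/W
R_total = 0.01512 K/W
Q = ΔT/R_total = 34/0.01512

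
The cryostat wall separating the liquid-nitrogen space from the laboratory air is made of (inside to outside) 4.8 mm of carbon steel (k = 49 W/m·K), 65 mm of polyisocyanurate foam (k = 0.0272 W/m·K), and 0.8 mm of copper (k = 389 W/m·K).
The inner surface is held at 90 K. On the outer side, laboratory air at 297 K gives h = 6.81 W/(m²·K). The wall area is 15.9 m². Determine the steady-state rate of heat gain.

Series thermal resistances:
R_carbon steel = L/(kA) = 0.0048/(49×15.9) = 6.161×10^-6 K/W
R_polyisocyanurate foam = L/(kA) = 0.065/(0.0272×15.9) = 0.1503 K/W
R_copper = L/(kA) = 0.0008/(389×15.9) = 1.293×10^-7 K/W
R_outer film = 1/(h_o·A) = 1/(6.81×15.9) = 0.009235 K/W
R_total = 0.1595 K/W
Q = ΔT / R_total = 207 / 0.1595

Q ≈ 1300 W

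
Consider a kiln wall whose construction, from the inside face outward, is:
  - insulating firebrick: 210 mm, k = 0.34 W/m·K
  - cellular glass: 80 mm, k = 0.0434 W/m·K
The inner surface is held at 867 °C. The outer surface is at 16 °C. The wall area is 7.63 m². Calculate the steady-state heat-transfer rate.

Q ≈ 2640 W

Using the resistance-network approach (series):
R_insulating firebrick = L/(kA) = 0.21/(0.34×7.63) = 0.08095 K/W
R_cellular glass = L/(kA) = 0.08/(0.0434×7.63) = 0.2416 K/W
R_total = 0.3225 K/W
Q = ΔT / R_total = 851 / 0.3225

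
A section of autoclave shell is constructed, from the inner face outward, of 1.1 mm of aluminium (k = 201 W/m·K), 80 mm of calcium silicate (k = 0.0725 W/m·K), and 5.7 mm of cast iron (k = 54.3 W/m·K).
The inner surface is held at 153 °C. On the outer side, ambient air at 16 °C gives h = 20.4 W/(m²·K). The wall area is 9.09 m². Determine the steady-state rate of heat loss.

Series thermal resistances:
R_aluminium = L/(kA) = 0.0011/(201×9.09) = 6.021×10^-7 K/W
R_calcium silicate = L/(kA) = 0.08/(0.0725×9.09) = 0.1214 K/W
R_cast iron = L/(kA) = 0.0057/(54.3×9.09) = 1.155×10^-5 K/W
R_outer film = 1/(h_o·A) = 1/(20.4×9.09) = 0.005393 K/W
R_total = 0.1268 K/W
Q = ΔT / R_total = 137 / 0.1268

Q ≈ 1080 W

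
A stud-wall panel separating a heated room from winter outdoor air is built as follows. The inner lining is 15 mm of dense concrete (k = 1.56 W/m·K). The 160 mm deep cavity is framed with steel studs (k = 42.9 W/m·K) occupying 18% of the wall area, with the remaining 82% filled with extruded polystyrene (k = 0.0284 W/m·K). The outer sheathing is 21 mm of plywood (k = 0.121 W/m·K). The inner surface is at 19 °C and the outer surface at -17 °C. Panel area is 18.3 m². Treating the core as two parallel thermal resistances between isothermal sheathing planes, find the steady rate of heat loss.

Sheathing layers in series; stud and cavity paths in parallel between them.
R_inner = 0.015/(1.56×18.3) = 5.254×10^-4 K/W
R_stud  = 0.16/(42.9×0.18×18.3) = 0.001132 K/W
R_cav   = 0.16/(0.0284×0.82×18.3) = 0.3754 K/W
1/R_core = 1/R_stud + 1/R_cav → R_core = 0.001129 K/W
R_outer = 0.021/(0.121×18.3) = 0.009484 K/W
R_total = 0.01114 K/W
Q = ΔT/R_total = 36/0.01114

Q ≈ 3230 W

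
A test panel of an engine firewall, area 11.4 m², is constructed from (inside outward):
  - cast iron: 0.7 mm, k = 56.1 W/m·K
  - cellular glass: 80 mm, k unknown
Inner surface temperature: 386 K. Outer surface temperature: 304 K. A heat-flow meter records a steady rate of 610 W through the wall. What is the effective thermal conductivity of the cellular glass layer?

k ≈ 0.0522 W/(m·K)

Model the wall as resistances in series:
R_cast iron = L/(kA) = 0.0007/(56.1×11.4) = 1.095×10^-6 K/W
Sum of known resistances R_other = 1.095×10^-6 K/W
Total R = ΔT/Q = 82/610 = 0.1344 K/W
R_cellular glass = R_total − R_other = 0.1344 K/W
k = L/(R·A) = 0.08/(0.1344×11.4)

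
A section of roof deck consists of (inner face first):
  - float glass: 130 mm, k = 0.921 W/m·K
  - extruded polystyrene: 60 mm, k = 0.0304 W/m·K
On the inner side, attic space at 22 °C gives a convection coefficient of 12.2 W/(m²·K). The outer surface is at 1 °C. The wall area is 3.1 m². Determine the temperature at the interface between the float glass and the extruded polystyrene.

Thermal resistances in series:
R_inner film = 1/(h_i·A) = 1/(12.2×3.1) = 0.02644 K/W
R_float glass = L/(kA) = 0.13/(0.921×3.1) = 0.04553 K/W
R_extruded polystyrene = L/(kA) = 0.06/(0.0304×3.1) = 0.6367 K/W
R_total = 0.7086 K/W;  Q = ΔT/R_total = 21/0.7086 = 29.63 W
T_interface = T_inner − Q·ΣR(inner→interface) = 22 − 29.6×0.07197

T ≈ 19.9 °C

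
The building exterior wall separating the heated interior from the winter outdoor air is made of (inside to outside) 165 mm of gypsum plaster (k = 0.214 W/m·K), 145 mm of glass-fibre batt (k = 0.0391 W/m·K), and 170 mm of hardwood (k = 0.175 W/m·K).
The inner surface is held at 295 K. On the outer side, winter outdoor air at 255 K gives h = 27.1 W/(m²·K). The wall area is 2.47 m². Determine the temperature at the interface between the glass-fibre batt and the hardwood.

Model the wall as resistances in series:
R_gypsum plaster = L/(kA) = 0.165/(0.214×2.47) = 0.3122 K/W
R_glass-fibre batt = L/(kA) = 0.145/(0.0391×2.47) = 1.501 K/W
R_hardwood = L/(kA) = 0.17/(0.175×2.47) = 0.3933 K/W
R_outer film = 1/(h_o·A) = 1/(27.1×2.47) = 0.01494 K/W
R_total = 2.222 K/W;  Q = ΔT/R_total = 40/2.222 = 18 W
T_interface = T_inner − Q·ΣR(inner→interface) = 295 − 18×1.814

T ≈ 262 K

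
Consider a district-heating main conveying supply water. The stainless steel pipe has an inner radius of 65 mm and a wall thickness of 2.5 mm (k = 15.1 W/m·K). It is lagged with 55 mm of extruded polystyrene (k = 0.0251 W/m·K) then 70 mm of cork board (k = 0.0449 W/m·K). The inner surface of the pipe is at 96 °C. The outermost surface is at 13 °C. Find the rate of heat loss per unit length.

Cylindrical conduction, so R = ln(r₂/r₁)/(2πkL) per layer, in series:
R_stainless steel pipe wall = ln(67.5/65)/(2π×15.1×1) = 3.978×10^-4 K/W
R_extruded polystyrene = ln(122.5/67.5)/(2π×0.0251×1) = 3.779 K/W
R_cork board = ln(192.5/122.5)/(2π×0.0449×1) = 1.602 K/W
R_total = 5.382 K/W
Q = ΔT/R_total = 83/5.382

q′ ≈ 15.4 W/m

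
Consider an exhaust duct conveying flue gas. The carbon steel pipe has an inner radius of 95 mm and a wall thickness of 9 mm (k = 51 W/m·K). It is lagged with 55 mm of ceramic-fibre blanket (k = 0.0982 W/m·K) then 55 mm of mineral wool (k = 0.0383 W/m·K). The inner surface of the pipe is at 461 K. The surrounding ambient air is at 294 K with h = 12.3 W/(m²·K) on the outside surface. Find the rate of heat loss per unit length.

q′ ≈ 84.2 W/m

For a radial system each layer contributes R = ln(r_out/r_in)/(2πkL); films add R = 1/(hA).
R_carbon steel pipe wall = ln(104/95)/(2π×51×1) = 2.825×10^-4 K/W
R_ceramic-fibre blanket = ln(159/104)/(2π×0.0982×1) = 0.688 K/W
R_mineral wool = ln(214/159)/(2π×0.0383×1) = 1.234 K/W
R_outer film = 1/(h_o·2πr_oL) = 1/(12.3×2π×0.214×1) = 0.06046 K/W
R_total = 1.983 K/W
Q = ΔT/R_total = 167/1.983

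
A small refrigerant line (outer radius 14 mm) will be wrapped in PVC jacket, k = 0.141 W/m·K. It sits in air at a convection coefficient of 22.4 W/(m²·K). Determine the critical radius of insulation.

r_cr ≈ 6.29 mm

For a cylinder r_cr = k/h = 0.141/22.4
r_cr = 6.29 mm; since the bare radius (14 mm) is above r_cr, any added insulation will reduce heat loss.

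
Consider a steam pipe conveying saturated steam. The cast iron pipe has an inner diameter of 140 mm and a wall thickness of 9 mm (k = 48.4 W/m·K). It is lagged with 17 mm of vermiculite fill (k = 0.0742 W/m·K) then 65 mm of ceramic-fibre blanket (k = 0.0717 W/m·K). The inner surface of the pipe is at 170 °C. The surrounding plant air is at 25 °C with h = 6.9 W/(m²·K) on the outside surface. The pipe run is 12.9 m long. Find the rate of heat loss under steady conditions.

Q ≈ 1090 W

Radial resistances (cylindrical: R_cond = ln(r_o/r_i)/(2πkL), R_conv = 1/(h·2πrL)):
R_cast iron pipe wall = ln(79/70)/(2π×48.4×12.9) = 3.083×10^-5 K/W
R_vermiculite fill = ln(96/79)/(2π×0.0742×12.9) = 0.03241 K/W
R_ceramic-fibre blanket = ln(161/96)/(2π×0.0717×12.9) = 0.08897 K/W
R_outer film = 1/(h_o·2πr_oL) = 1/(6.9×2π×0.161×12.9) = 0.01111 K/W
R_total = 0.1325 K/W
Q = ΔT/R_total = 145/0.1325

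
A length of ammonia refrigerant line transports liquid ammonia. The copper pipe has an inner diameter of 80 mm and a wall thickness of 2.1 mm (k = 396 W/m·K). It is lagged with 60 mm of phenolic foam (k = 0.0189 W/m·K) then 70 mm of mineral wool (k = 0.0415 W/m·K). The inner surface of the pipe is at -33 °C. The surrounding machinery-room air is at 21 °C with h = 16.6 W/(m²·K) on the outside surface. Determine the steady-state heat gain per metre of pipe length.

Treating each annulus and film as a series resistance:
R_copper pipe wall = ln(42.1/40)/(2π×396×1) = 2.056×10^-5 K/W
R_phenolic foam = ln(102.1/42.1)/(2π×0.0189×1) = 7.46 K/W
R_mineral wool = ln(172.1/102.1)/(2π×0.0415×1) = 2.002 K/W
R_outer film = 1/(h_o·2πr_oL) = 1/(16.6×2π×0.1721×1) = 0.05571 K/W
R_total = 9.518 K/W
Q = ΔT/R_total = 54/9.518

q′ ≈ 5.67 W/m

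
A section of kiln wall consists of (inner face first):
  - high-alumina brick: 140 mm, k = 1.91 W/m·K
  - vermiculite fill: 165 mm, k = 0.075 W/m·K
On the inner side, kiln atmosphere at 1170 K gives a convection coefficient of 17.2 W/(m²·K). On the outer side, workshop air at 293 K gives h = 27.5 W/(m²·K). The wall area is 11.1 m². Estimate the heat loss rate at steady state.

Q ≈ 4110 W

Series thermal resistances:
R_inner film = 1/(h_i·A) = 1/(17.2×11.1) = 0.005238 K/W
R_high-alumina brick = L/(kA) = 0.14/(1.91×11.1) = 0.006603 K/W
R_vermiculite fill = L/(kA) = 0.165/(0.075×11.1) = 0.1982 K/W
R_outer film = 1/(h_o·A) = 1/(27.5×11.1) = 0.003276 K/W
R_total = 0.2133 K/W
Q = ΔT / R_total = 877 / 0.2133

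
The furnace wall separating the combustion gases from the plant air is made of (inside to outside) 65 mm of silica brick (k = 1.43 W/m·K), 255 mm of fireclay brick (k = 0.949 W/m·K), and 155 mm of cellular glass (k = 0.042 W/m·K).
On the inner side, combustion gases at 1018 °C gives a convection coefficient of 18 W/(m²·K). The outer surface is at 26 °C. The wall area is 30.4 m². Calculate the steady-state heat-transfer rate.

Thermal resistances in series:
R_inner film = 1/(h_i·A) = 1/(18×30.4) = 0.001827 K/W
R_silica brick = L/(kA) = 0.065/(1.43×30.4) = 0.001495 K/W
R_fireclay brick = L/(kA) = 0.255/(0.949×30.4) = 0.008839 K/W
R_cellular glass = L/(kA) = 0.155/(0.042×30.4) = 0.1214 K/W
R_total = 0.1336 K/W
Q = ΔT / R_total = 992 / 0.1336

Q ≈ 7430 W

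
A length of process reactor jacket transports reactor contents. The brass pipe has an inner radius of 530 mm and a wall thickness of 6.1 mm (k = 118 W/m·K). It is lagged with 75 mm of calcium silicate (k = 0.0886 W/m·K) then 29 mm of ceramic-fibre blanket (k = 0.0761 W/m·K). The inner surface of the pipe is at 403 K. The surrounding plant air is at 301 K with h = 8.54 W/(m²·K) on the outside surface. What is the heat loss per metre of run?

For a radial system each layer contributes R = ln(r_out/r_in)/(2πkL); films add R = 1/(hA).
R_brass pipe wall = ln(536.1/530)/(2π×118×1) = 1.543×10^-5 K/W
R_calcium silicate = ln(611.1/536.1)/(2π×0.0886×1) = 0.2352 K/W
R_ceramic-fibre blanket = ln(640.1/611.1)/(2π×0.0761×1) = 0.09696 K/W
R_outer film = 1/(h_o·2πr_oL) = 1/(8.54×2π×0.6401×1) = 0.02911 K/W
R_total = 0.3613 K/W
Q = ΔT/R_total = 102/0.3613

q′ ≈ 282 W/m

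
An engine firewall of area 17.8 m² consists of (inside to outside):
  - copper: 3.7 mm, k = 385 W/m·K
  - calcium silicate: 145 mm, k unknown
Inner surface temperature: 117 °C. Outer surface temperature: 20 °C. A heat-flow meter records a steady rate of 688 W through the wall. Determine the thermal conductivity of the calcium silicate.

k ≈ 0.0578 W/(m·K)

Treating each layer as a thermal resistance in series:
R_copper = L/(kA) = 0.0037/(385×17.8) = 5.399×10^-7 K/W
Sum of known resistances R_other = 5.399×10^-7 K/W
Total R = ΔT/Q = 97/688 = 0.141 K/W
R_calcium silicate = R_total − R_other = 0.141 K/W
k = L/(R·A) = 0.145/(0.141×17.8)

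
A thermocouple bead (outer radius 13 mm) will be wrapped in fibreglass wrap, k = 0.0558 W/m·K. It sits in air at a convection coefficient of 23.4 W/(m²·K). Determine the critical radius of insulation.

r_cr ≈ 4.77 mm

For a sphere r_cr = 2k/h = 2×0.0558/23.4
r_cr = 4.77 mm; since the bare radius (13 mm) is above r_cr, any added insulation will reduce heat loss.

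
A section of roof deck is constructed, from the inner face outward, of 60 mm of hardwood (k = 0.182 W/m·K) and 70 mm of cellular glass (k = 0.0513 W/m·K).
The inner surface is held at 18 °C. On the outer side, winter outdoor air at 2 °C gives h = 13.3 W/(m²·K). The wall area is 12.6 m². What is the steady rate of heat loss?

Q ≈ 114 W

Using the resistance-network approach (series):
R_hardwood = L/(kA) = 0.06/(0.182×12.6) = 0.02616 K/W
R_cellular glass = L/(kA) = 0.07/(0.0513×12.6) = 0.1083 K/W
R_outer film = 1/(h_o·A) = 1/(13.3×12.6) = 0.005967 K/W
R_total = 0.1404 K/W
Q = ΔT / R_total = 16 / 0.1404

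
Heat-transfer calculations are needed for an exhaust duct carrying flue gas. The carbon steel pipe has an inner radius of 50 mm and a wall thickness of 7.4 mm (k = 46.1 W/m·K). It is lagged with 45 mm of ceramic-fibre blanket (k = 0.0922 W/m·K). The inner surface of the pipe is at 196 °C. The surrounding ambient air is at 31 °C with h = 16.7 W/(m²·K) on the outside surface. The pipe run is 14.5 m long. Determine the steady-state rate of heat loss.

Q ≈ 2190 W

For a radial system each layer contributes R = ln(r_out/r_in)/(2πkL); films add R = 1/(hA).
R_carbon steel pipe wall = ln(57.4/50)/(2π×46.1×14.5) = 3.286×10^-5 K/W
R_ceramic-fibre blanket = ln(102.4/57.4)/(2π×0.0922×14.5) = 0.06891 K/W
R_outer film = 1/(h_o·2πr_oL) = 1/(16.7×2π×0.1024×14.5) = 0.006419 K/W
R_total = 0.07536 K/W
Q = ΔT/R_total = 165/0.07536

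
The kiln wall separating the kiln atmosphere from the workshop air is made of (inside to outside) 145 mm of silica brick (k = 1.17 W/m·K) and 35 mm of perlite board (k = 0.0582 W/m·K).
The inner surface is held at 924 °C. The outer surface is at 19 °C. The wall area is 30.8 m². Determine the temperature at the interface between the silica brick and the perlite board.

Using the resistance-network approach (series):
R_silica brick = L/(kA) = 0.145/(1.17×30.8) = 0.004024 K/W
R_perlite board = L/(kA) = 0.035/(0.0582×30.8) = 0.01953 K/W
R_total = 0.02355 K/W;  Q = ΔT/R_total = 905/0.02355 = 38430 W
T_interface = T_inner − Q·ΣR(inner→interface) = 924 − 38400×0.004024

T ≈ 769 °C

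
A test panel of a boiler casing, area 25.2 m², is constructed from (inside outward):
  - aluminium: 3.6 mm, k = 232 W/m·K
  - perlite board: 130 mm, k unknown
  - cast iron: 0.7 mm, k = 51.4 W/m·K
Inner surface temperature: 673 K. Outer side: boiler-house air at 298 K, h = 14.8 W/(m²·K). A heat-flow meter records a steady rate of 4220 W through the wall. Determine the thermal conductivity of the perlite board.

Model the wall as resistances in series:
R_aluminium = L/(kA) = 0.0036/(232×25.2) = 6.158×10^-7 K/W
R_cast iron = L/(kA) = 0.0007/(51.4×25.2) = 5.404×10^-7 K/W
R_outer film = 1/(h_o·A) = 1/(14.8×25.2) = 0.002681 K/W
Sum of known resistances R_other = 0.002682 K/W
Total R = ΔT/Q = 375/4220 = 0.08886 K/W
R_perlite board = R_total − R_other = 0.08618 K/W
k = L/(R·A) = 0.13/(0.08618×25.2)

k ≈ 0.0599 W/(m·K)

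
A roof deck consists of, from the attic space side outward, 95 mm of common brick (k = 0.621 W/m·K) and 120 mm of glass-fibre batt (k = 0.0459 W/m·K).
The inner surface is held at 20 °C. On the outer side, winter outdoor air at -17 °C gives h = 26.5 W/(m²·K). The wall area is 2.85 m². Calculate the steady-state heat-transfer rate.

Q ≈ 37.6 W

Series thermal resistances:
R_common brick = L/(kA) = 0.095/(0.621×2.85) = 0.05368 K/W
R_glass-fibre batt = L/(kA) = 0.12/(0.0459×2.85) = 0.9173 K/W
R_outer film = 1/(h_o·A) = 1/(26.5×2.85) = 0.01324 K/W
R_total = 0.9842 K/W
Q = ΔT / R_total = 37 / 0.9842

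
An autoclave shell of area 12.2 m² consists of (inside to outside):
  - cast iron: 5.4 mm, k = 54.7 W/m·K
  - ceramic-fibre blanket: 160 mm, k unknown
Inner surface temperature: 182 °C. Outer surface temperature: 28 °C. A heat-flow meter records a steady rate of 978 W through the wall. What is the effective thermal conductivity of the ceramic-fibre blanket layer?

Series thermal resistances:
R_cast iron = L/(kA) = 0.0054/(54.7×12.2) = 8.092×10^-6 K/W
Sum of known resistances R_other = 8.092×10^-6 K/W
Total R = ΔT/Q = 154/978 = 0.1575 K/W
R_ceramic-fibre blanket = R_total − R_other = 0.1575 K/W
k = L/(R·A) = 0.16/(0.1575×12.2)

k ≈ 0.0833 W/(m·K)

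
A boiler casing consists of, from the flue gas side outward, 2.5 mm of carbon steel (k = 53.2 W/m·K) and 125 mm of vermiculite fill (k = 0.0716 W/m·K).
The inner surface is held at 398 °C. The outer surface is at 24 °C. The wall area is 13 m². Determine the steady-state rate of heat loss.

Q ≈ 2780 W

Model the wall as resistances in series:
R_carbon steel = L/(kA) = 0.0025/(53.2×13) = 3.615×10^-6 K/W
R_vermiculite fill = L/(kA) = 0.125/(0.0716×13) = 0.1343 K/W
R_total = 0.1343 K/W
Q = ΔT / R_total = 374 / 0.1343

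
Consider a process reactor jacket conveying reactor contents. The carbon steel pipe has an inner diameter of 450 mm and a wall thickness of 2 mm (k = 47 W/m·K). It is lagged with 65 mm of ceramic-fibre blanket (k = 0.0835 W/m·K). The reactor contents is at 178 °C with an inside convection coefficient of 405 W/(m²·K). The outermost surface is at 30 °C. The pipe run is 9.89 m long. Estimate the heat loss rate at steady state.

Per-layer cylindrical resistances, series-summed:
R_inner film = 1/(h_i·2πr₁L) = 1/(405×2π×0.225×9.89) = 1.766×10^-4 K/W
R_carbon steel pipe wall = ln(227/225)/(2π×47×9.89) = 3.03×10^-6 K/W
R_ceramic-fibre blanket = ln(292/227)/(2π×0.0835×9.89) = 0.04853 K/W
R_total = 0.04871 K/W
Q = ΔT/R_total = 148/0.04871

Q ≈ 3040 W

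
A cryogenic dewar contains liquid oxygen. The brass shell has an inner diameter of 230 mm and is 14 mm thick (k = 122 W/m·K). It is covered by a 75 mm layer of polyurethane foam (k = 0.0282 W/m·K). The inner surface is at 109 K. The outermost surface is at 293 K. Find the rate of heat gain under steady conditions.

Radial (spherical) resistances in series:
R_brass shell = (1/0.115 − 1/0.129)/(4π×122) = 6.156×10^-4 K/W
R_polyurethane foam = (1/0.129 − 1/0.204)/(4π×0.0282) = 8.042 K/W
R_total = 8.043 K/W
Q = ΔT/R_total = 184/8.043

Q ≈ 22.9 W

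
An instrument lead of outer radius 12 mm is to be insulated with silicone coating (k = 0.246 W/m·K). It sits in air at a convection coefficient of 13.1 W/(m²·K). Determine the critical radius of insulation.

For a cylinder r_cr = k/h = 0.246/13.1
r_cr = 18.8 mm; since the bare radius (12 mm) is below r_cr, adding a thin layer of insulation will *increase* heat loss.

r_cr ≈ 18.8 mm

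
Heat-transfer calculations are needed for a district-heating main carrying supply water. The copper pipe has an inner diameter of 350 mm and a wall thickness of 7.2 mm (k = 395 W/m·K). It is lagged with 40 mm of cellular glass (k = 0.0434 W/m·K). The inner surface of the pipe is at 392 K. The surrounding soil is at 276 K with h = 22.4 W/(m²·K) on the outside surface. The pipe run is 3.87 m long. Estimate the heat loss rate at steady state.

For a radial system each layer contributes R = ln(r_out/r_in)/(2πkL); films add R = 1/(hA).
R_copper pipe wall = ln(182.2/175)/(2π×395×3.87) = 4.198×10^-6 K/W
R_cellular glass = ln(222.2/182.2)/(2π×0.0434×3.87) = 0.1881 K/W
R_outer film = 1/(h_o·2πr_oL) = 1/(22.4×2π×0.2222×3.87) = 0.008263 K/W
R_total = 0.1963 K/W
Q = ΔT/R_total = 116/0.1963

Q ≈ 591 W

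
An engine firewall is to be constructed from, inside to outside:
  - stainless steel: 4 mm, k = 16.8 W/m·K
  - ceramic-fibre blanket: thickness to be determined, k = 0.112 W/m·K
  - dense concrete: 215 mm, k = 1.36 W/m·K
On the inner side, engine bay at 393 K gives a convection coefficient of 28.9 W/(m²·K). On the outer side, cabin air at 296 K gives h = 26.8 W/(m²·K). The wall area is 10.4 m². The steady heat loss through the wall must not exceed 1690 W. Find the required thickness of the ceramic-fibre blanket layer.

Model the wall as resistances in series:
R_inner film = 1/(h_i·A) = 1/(28.9×10.4) = 0.003327 K/W
R_stainless steel = L/(kA) = 0.004/(16.8×10.4) = 2.289×10^-5 K/W
R_dense concrete = L/(kA) = 0.215/(1.36×10.4) = 0.0152 K/W
R_outer film = 1/(h_o·A) = 1/(26.8×10.4) = 0.003588 K/W
Sum of the known resistances R_other = 0.02214 K/W
Required total resistance R_tot = ΔT/Q_allow = 97/1690 = 0.0574 K/W
R_ceramic-fibre blanket = R_tot − R_other = 0.03526 K/W
L = R·k·A = 0.03526×0.112×10.4

L ≈ 41.1 mm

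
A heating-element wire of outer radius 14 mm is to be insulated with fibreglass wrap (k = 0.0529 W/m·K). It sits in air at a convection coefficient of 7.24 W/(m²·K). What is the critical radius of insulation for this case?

r_cr ≈ 7.31 mm

For a cylinder r_cr = k/h = 0.0529/7.24
r_cr = 7.31 mm; since the bare radius (14 mm) is above r_cr, any added insulation will reduce heat loss.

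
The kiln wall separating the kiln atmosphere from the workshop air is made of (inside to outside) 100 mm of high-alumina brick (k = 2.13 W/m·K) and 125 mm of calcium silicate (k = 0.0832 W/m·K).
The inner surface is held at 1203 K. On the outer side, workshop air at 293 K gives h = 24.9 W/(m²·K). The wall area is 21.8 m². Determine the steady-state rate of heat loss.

Q ≈ 12500 W

Using the resistance-network approach (series):
R_high-alumina brick = L/(kA) = 0.1/(2.13×21.8) = 0.002154 K/W
R_calcium silicate = L/(kA) = 0.125/(0.0832×21.8) = 0.06892 K/W
R_outer film = 1/(h_o·A) = 1/(24.9×21.8) = 0.001842 K/W
R_total = 0.07291 K/W
Q = ΔT / R_total = 910 / 0.07291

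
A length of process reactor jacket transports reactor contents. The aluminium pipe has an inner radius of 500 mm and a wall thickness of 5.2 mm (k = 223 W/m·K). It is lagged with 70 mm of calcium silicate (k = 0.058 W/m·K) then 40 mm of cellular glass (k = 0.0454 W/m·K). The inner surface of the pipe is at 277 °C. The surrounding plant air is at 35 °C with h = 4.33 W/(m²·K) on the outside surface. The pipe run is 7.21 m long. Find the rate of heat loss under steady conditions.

Per-layer cylindrical resistances, series-summed:
R_aluminium pipe wall = ln(505.2/500)/(2π×223×7.21) = 1.024×10^-6 K/W
R_calcium silicate = ln(575.2/505.2)/(2π×0.058×7.21) = 0.04939 K/W
R_cellular glass = ln(615.2/575.2)/(2π×0.0454×7.21) = 0.03269 K/W
R_outer film = 1/(h_o·2πr_oL) = 1/(4.33×2π×0.6152×7.21) = 0.008287 K/W
R_total = 0.09036 K/W
Q = ΔT/R_total = 242/0.09036

Q ≈ 2680 W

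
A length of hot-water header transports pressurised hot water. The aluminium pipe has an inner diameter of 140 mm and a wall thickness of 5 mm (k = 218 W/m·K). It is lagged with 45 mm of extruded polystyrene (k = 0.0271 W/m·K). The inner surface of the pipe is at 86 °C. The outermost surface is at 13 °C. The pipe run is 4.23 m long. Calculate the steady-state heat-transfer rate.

Q ≈ 112 W

For a radial system each layer contributes R = ln(r_out/r_in)/(2πkL); films add R = 1/(hA).
R_aluminium pipe wall = ln(75/70)/(2π×218×4.23) = 1.191×10^-5 K/W
R_extruded polystyrene = ln(120/75)/(2π×0.0271×4.23) = 0.6525 K/W
R_total = 0.6526 K/W
Q = ΔT/R_total = 73/0.6526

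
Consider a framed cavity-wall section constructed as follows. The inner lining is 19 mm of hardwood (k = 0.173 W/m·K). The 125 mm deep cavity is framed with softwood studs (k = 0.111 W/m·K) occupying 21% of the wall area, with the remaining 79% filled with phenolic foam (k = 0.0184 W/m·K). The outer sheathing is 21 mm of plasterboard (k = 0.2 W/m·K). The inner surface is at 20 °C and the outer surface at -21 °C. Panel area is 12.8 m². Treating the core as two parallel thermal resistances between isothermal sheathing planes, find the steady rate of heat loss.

Q ≈ 149 W

Sheathing layers in series; stud and cavity paths in parallel between them.
R_inner = 0.019/(0.173×12.8) = 0.00858 K/W
R_stud  = 0.125/(0.111×0.21×12.8) = 0.4189 K/W
R_cav   = 0.125/(0.0184×0.79×12.8) = 0.6718 K/W
1/R_core = 1/R_stud + 1/R_cav → R_core = 0.258 K/W
R_outer = 0.021/(0.2×12.8) = 0.008203 K/W
R_total = 0.2748 K/W
Q = ΔT/R_total = 41/0.2748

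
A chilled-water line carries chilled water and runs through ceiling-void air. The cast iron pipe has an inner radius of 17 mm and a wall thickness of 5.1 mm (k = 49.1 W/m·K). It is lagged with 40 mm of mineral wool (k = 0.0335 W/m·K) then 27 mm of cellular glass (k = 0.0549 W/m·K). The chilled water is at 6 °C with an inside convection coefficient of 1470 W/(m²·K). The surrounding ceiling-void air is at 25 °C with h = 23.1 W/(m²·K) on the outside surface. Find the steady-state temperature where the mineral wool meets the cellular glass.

T ≈ 21.5 °C

Treating each annulus and film as a series resistance:
R_inner film = 1/(h_i·2πr₁L) = 1/(1470×2π×0.017×1) = 0.006369 K/W
R_cast iron pipe wall = ln(22.1/17)/(2π×49.1×1) = 8.504×10^-4 K/W
R_mineral wool = ln(62.1/22.1)/(2π×0.0335×1) = 4.908 K/W
R_cellular glass = ln(89.1/62.1)/(2π×0.0549×1) = 1.047 K/W
R_outer film = 1/(h_o·2πr_oL) = 1/(23.1×2π×0.0891×1) = 0.07733 K/W
R_total = 6.04 K/W
Q = ΔT/R_total = 19/6.04
Q = 3.15 W/m
T_interface = T_inner + Q·ΣR(inner→interface) = 6 + 3.15×4.916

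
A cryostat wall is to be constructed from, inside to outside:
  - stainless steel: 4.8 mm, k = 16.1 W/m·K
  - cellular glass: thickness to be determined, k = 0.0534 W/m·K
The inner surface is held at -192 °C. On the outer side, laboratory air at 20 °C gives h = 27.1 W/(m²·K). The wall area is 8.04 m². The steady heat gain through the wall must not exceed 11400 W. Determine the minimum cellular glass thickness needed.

Using the resistance-network approach (series):
R_stainless steel = L/(kA) = 0.0048/(16.1×8.04) = 3.708×10^-5 K/W
R_outer film = 1/(h_o·A) = 1/(27.1×8.04) = 0.00459 K/W
Sum of the known resistances R_other = 0.004627 K/W
Required total resistance R_tot = ΔT/Q_allow = 212/11400 = 0.0186 K/W
R_cellular glass = R_tot − R_other = 0.01397 K/W
L = R·k·A = 0.01397×0.0534×8.04

L ≈ 6 mm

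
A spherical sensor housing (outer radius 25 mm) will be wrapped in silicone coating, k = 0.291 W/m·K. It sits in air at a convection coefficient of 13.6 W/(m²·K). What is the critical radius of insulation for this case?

For a sphere r_cr = 2k/h = 2×0.291/13.6
r_cr = 42.8 mm; since the bare radius (25 mm) is below r_cr, adding a thin layer of insulation will *increase* heat loss.

r_cr ≈ 42.8 mm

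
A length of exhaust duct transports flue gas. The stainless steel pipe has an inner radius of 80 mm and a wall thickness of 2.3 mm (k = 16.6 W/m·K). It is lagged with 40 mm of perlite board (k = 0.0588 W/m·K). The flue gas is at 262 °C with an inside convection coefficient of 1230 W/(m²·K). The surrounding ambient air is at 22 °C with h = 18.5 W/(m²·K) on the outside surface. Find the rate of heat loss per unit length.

Per-layer cylindrical resistances, series-summed:
R_inner film = 1/(h_i·2πr₁L) = 1/(1230×2π×0.08×1) = 0.001617 K/W
R_stainless steel pipe wall = ln(82.3/80)/(2π×16.6×1) = 2.718×10^-4 K/W
R_perlite board = ln(122.3/82.3)/(2π×0.0588×1) = 1.072 K/W
R_outer film = 1/(h_o·2πr_oL) = 1/(18.5×2π×0.1223×1) = 0.07034 K/W
R_total = 1.144 K/W
Q = ΔT/R_total = 240/1.144

q′ ≈ 210 W/m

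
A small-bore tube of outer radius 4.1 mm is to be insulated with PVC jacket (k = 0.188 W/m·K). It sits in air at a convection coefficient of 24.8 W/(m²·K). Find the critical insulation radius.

r_cr ≈ 7.58 mm

For a cylinder r_cr = k/h = 0.188/24.8
r_cr = 7.58 mm; since the bare radius (4.1 mm) is below r_cr, adding a thin layer of insulation will *increase* heat loss.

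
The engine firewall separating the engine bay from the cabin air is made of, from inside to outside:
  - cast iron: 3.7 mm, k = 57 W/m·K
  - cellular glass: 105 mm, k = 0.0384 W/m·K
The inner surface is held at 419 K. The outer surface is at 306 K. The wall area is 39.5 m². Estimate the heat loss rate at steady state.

Q ≈ 1630 W

Treating each layer as a thermal resistance in series:
R_cast iron = L/(kA) = 0.0037/(57×39.5) = 1.643×10^-6 K/W
R_cellular glass = L/(kA) = 0.105/(0.0384×39.5) = 0.06922 K/W
R_total = 0.06923 K/W
Q = ΔT / R_total = 113 / 0.06923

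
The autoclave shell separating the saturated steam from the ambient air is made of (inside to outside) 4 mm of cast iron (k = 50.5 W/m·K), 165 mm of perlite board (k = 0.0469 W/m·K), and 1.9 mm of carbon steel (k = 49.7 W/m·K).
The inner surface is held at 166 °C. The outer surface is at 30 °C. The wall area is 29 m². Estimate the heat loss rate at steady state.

Using the resistance-network approach (series):
R_cast iron = L/(kA) = 0.004/(50.5×29) = 2.731×10^-6 K/W
R_perlite board = L/(kA) = 0.165/(0.0469×29) = 0.1213 K/W
R_carbon steel = L/(kA) = 0.0019/(49.7×29) = 1.318×10^-6 K/W
R_total = 0.1213 K/W
Q = ΔT / R_total = 136 / 0.1213

Q ≈ 1120 W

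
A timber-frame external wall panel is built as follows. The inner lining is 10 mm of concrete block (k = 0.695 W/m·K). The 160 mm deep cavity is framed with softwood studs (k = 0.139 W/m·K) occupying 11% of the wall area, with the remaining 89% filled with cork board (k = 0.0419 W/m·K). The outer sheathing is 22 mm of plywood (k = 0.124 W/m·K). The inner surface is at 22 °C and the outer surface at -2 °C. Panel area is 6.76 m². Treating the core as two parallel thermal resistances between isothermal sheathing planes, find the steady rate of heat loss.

Sheathing layers in series; stud and cavity paths in parallel between them.
R_inner = 0.01/(0.695×6.76) = 0.002128 K/W
R_stud  = 0.16/(0.139×0.11×6.76) = 1.548 K/W
R_cav   = 0.16/(0.0419×0.89×6.76) = 0.6347 K/W
1/R_core = 1/R_stud + 1/R_cav → R_core = 0.4501 K/W
R_outer = 0.022/(0.124×6.76) = 0.02625 K/W
R_total = 0.4785 K/W
Q = ΔT/R_total = 24/0.4785

Q ≈ 50.2 W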